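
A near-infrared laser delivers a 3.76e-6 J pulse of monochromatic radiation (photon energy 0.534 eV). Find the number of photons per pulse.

Per-photon energy: E = 8.556e-20 J (from energy = 0.534 eV).
N = E_total / E_photon = 3.76e-6 J / 8.556e-20 J = 4.39e13.

4.39e13 photons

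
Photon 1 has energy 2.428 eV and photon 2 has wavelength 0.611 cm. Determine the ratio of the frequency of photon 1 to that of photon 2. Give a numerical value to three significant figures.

1.20 × 10^4

f_1 = 5.871 × 10^14 Hz (from energy = 2.428 eV, via f = E/h).
f_2 = 4.907 × 10^10 Hz (from wavelength = 0.611 cm, via f = c/λ).
Ratio = 5.871 × 10^14 / 4.907 × 10^10 = 1.20 × 10^4.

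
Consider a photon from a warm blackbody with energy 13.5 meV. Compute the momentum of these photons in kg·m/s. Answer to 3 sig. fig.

(c = 2.99792458 × 10^8 m/s, 1 eV = 1.602176634 × 10^-19 J.)
First convert: E = 13.5 meV = 2.1629 × 10^-21 J.
For a photon p = E/c, so p = 7.215 × 10^-30 kg·m/s.
So p ≈ 7.21 × 10^-30 kg·m/s.

7.21 × 10^-30 kg·m/s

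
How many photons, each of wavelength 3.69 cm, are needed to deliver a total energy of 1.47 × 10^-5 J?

2.73 × 10^18 photons

Per-photon energy: E = 5.383 × 10^-24 J (from wavelength = 3.69 cm).
N = E_total / E_photon = 1.47 × 10^-5 J / 5.383 × 10^-24 J = 2.73 × 10^18.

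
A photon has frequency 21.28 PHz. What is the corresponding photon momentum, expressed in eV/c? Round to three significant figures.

Take h = 6.62607015 × 10^-34 J·s, c = 2.99792458 × 10^8 m/s, 1 eV = 1.602176634 × 10^-19 J.
Convert to SI: f = 21.28 PHz = 2.128 × 10^16 Hz.
Since p = hf/c for a photon, p = 4.703 × 10^-26 kg·m/s.
Converting to eV/c: p = 88.01 eV/c ≈ 88.0 eV/c.

88.0 eV/c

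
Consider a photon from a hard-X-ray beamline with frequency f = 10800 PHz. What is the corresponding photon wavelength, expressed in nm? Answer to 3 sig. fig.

0.0278 nm

Use c = 2.99792458 × 10^8 m/s.
In SI units: f = 10800 PHz = 1.08 × 10^19 Hz.
Since λ = c/f for a photon, λ = 2.776 × 10^-11 m.
Converting to nm: λ = 0.02776 nm ≈ 0.0278 nm.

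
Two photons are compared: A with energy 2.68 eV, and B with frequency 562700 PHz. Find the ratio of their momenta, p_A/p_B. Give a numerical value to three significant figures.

p_A = 1.432e-27 kg·m/s (from energy = 2.68 eV, via p = E/c).
p_B = 1.244e-21 kg·m/s (from frequency = 562700 PHz, via p = hf/c).
Ratio = 1.432e-27 / 1.244e-21 = 1.15e-6.

1.15e-6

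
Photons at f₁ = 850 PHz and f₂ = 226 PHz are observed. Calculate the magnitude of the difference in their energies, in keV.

Using E = hf: E₁ = 5.632 × 10^-16 J, E₂ = 1.497 × 10^-16 J.
|ΔE| = |5.632 × 10^-16 − 1.497 × 10^-16| = 4.13 × 10^-16 J = 2.58 keV.

2.58 keV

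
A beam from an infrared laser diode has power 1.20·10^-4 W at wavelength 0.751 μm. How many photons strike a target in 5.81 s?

Total energy: E_total = P·t = 1.20·10^-4 × 5.81 = 6.972·10^-4 J.
Per-photon energy: E = 2.645·10^-19 J.
N = E_total / E_photon = 2.64·10^15.

2.64·10^15 photons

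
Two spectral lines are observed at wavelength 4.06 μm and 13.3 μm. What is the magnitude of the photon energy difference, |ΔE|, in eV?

Using E = hc/λ: E₁ = 4.893e-20 J, E₂ = 1.494e-20 J.
|ΔE| = |4.893e-20 − 1.494e-20| = 3.40e-20 J = 0.212 eV.

0.212 eV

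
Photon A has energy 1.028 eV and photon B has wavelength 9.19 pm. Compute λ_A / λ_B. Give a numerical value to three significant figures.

λ_A = 1.206e-6 m (from energy = 1.028 eV, via λ = hc/E).
λ_B = 9.190e-12 m (from wavelength = 9.19 pm, via λ given directly).
Ratio = 1.206e-6 / 9.190e-12 = 1.31e5.

1.31e5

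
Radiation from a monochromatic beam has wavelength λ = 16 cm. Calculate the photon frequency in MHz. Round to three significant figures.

(c = 2.99792458 × 10^8 m/s.)
Convert to SI: λ = 16 cm = 0.16 m.
For a photon f = c/λ, so f = 1.874 × 10^9 Hz.
Converting to MHz: f = 1874 MHz ≈ 1870 MHz.

1870 MHz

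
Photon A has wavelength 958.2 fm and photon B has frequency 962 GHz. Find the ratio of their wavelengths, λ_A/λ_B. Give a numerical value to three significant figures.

3.07e-9

λ_A = 9.582e-13 m (from wavelength = 958.2 fm, via λ given directly).
λ_B = 3.116e-4 m (from frequency = 962 GHz, via λ = c/f).
Ratio = 9.582e-13 / 3.116e-4 = 3.07e-9.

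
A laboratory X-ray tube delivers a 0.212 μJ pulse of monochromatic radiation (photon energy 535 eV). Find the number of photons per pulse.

Per-photon energy: E = 8.572e-17 J (from energy = 535 eV).
N = E_total / E_photon = 2.12e-7 J / 8.572e-17 J = 2.47e9.

2.47e9 photons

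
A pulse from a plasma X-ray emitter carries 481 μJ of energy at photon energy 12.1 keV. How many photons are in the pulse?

Per-photon energy: E = 1.939e-15 J (from energy = 12.1 keV).
N = E_total / E_photon = 4.81e-4 J / 1.939e-15 J = 2.48e11.

2.48e11 photons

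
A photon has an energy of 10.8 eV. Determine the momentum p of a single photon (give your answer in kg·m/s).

5.77 × 10^-27 kg·m/s

Take c = 2.99792458 × 10^8 m/s, 1 eV = 1.602176634 × 10^-19 J.
First convert: E = 10.8 eV = 1.7304 × 10^-18 J.
The photon relation is p = E/c, giving p = 5.772 × 10^-27 kg·m/s.
So p ≈ 5.77 × 10^-27 kg·m/s.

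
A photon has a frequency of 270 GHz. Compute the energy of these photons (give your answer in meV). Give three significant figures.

1.12 meV

First convert: f = 270 GHz = 2.7 × 10^11 Hz.
Apply E = hf: E = 1.789 × 10^-22 J.
Converting to meV: E = 1.117 meV ≈ 1.12 meV.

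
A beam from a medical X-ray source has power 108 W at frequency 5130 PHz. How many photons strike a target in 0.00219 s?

Total energy: E_total = P·t = 108 × 0.00219 = 0.2365 J.
Per-photon energy: E = 3.399 × 10^-15 J.
N = E_total / E_photon = 6.96 × 10^13.

6.96 × 10^13 photons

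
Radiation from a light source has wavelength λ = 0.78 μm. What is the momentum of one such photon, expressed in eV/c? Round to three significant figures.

1.59 eV/c

In SI units: λ = 0.78 μm = 7.8 × 10^-7 m.
For a photon p = h/λ, so p = 8.495 × 10^-28 kg·m/s.
Converting to eV/c: p = 1.590 eV/c ≈ 1.59 eV/c.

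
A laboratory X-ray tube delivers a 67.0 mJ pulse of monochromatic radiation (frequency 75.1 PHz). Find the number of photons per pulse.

1.35e15 photons

Per-photon energy: E = 4.976e-17 J (from frequency = 75.1 PHz).
N = E_total / E_photon = 0.0670 J / 4.976e-17 J = 1.35e15.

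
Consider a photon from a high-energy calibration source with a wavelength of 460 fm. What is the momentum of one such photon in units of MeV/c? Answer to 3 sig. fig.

First convert: λ = 460 fm = 4.6e-13 m.
For a photon p = h/λ, so p = 1.440e-21 kg·m/s.
Converting to MeV/c: p = 2.695 MeV/c ≈ 2.70 MeV/c.

2.70 MeV/c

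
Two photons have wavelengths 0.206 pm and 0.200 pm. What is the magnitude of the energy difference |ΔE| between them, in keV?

181 keV

Using E = hc/λ: E₁ = 9.643 × 10^-13 J, E₂ = 9.932 × 10^-13 J.
|ΔE| = |9.643 × 10^-13 − 9.932 × 10^-13| = 2.89 × 10^-14 J = 181 keV.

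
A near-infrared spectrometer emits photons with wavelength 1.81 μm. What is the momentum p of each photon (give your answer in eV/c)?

0.685 eV/c

First convert: λ = 1.81 μm = 1.81 × 10^-6 m.
Since p = h/λ for a photon, p = 3.661 × 10^-28 kg·m/s.
Converting to eV/c: p = 0.6850 eV/c ≈ 0.685 eV/c.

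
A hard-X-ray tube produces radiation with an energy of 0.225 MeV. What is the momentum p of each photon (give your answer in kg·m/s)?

1.20e-22 kg·m/s

In SI units: E = 0.225 MeV = 3.6049e-14 J.
Apply p = E/c: p = 1.202e-22 kg·m/s.
So p ≈ 1.20e-22 kg·m/s.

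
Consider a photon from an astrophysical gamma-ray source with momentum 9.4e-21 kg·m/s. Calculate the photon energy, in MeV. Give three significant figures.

Use c = 2.99792458e8 m/s, 1 eV = 1.602176634e-19 J.
For a photon E = pc, so E = 2.818e-12 J.
Converting to MeV: E = 17.59 MeV ≈ 17.6 MeV.

17.6 MeV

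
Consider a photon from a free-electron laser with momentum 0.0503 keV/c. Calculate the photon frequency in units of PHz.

12.2 PHz

(h = 6.62607015·10^-34 J·s, c = 2.99792458·10^8 m/s, 1 eV = 1.602176634·10^-19 J.)
First convert: p = 0.0503 keV/c = 2.6882·10^-26 kg·m/s.
For a photon f = pc/h, so f = 1.216·10^16 Hz.
Converting to PHz: f = 12.16 PHz ≈ 12.2 PHz.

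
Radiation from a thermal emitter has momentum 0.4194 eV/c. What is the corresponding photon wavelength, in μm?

Use h = 6.62607015 × 10^-34 J·s, c = 2.99792458 × 10^8 m/s, 1 eV = 1.602176634 × 10^-19 J.
Convert to SI: p = 0.4194 eV/c = 2.2414 × 10^-28 kg·m/s.
Apply λ = h/p: λ = 2.956 × 10^-6 m.
Converting to μm: λ = 2.956 μm ≈ 2.96 μm.

2.96 μm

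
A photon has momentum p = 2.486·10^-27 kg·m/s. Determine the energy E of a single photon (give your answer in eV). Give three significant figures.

4.65 eV

(c = 2.99792458·10^8 m/s, 1 eV = 1.602176634·10^-19 J.)
Since E = pc for a photon, E = 7.453·10^-19 J.
Converting to eV: E = 4.652 eV ≈ 4.65 eV.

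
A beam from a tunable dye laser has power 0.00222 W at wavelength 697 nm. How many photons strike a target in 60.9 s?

4.74e17 photons

Total energy: E_total = P·t = 0.00222 × 60.9 = 0.1352 J.
Per-photon energy: E = 2.850e-19 J.
N = E_total / E_photon = 4.74e17.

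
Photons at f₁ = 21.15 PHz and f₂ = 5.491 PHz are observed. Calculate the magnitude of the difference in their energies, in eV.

64.8 eV

Using E = hf: E₁ = 1.4014e-17 J, E₂ = 3.6384e-18 J.
|ΔE| = |1.4014e-17 − 3.6384e-18| = 1.04e-17 J = 64.8 eV.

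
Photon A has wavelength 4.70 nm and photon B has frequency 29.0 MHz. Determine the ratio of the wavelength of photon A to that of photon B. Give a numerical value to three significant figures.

λ_A = 4.700e-9 m (from wavelength = 4.70 nm, via λ given directly).
λ_B = 10.34 m (from frequency = 29.0 MHz, via λ = c/f).
Ratio = 4.700e-9 / 10.34 = 4.55e-10.

4.55e-10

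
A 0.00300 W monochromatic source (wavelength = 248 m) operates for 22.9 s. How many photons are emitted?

Total energy: E_total = P·t = 0.00300 × 22.9 = 0.06870 J.
Per-photon energy: E = 8.010e-28 J.
N = E_total / E_photon = 8.58e25.

8.58e25 photons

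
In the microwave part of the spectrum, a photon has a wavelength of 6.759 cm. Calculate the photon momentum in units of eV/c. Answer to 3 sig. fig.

Convert to SI: λ = 6.759 cm = 0.06759 m.
Apply p = h/λ: p = 9.803·10^-33 kg·m/s.
Converting to eV/c: p = 1.834·10^-5 eV/c ≈ 1.83·10^-5 eV/c.

1.83·10^-5 eV/c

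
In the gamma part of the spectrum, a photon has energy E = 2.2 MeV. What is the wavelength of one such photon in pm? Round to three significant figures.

0.564 pm

First convert: E = 2.2 MeV = 3.5248 × 10^-13 J.
For a photon λ = hc/E, so λ = 5.636 × 10^-13 m.
Converting to pm: λ = 0.5636 pm ≈ 0.564 pm.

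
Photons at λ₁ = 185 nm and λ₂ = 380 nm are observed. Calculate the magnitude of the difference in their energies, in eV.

3.44 eV

Using E = hc/λ: E₁ = 1.074e-18 J, E₂ = 5.227e-19 J.
|ΔE| = |1.074e-18 − 5.227e-19| = 5.51e-19 J = 3.44 eV.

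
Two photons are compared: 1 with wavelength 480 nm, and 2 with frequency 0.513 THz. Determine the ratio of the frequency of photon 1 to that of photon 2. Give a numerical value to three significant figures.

f_1 = 6.246e14 Hz (from wavelength = 480 nm, via f = c/λ).
f_2 = 5.130e11 Hz (from frequency = 0.513 THz, via f given directly).
Ratio = 6.246e14 / 5.130e11 = 1220.

1220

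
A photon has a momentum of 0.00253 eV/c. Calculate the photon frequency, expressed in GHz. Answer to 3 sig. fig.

612 GHz

First convert: p = 0.00253 eV/c = 1.3521 × 10^-30 kg·m/s.
For a photon f = pc/h, so f = 6.118 × 10^11 Hz.
Converting to GHz: f = 611.8 GHz ≈ 612 GHz.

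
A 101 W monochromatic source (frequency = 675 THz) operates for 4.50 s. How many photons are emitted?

1.02e21 photons

Total energy: E_total = P·t = 101 × 4.50 = 454.5 J.
Per-photon energy: E = 4.473e-19 J.
N = E_total / E_photon = 1.02e21.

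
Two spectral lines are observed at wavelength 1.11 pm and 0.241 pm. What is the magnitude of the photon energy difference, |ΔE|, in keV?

Using E = hc/λ: E₁ = 1.790 × 10^-13 J, E₂ = 8.243 × 10^-13 J.
|ΔE| = |1.790 × 10^-13 − 8.243 × 10^-13| = 6.45 × 10^-13 J = 4030 keV.

4030 keV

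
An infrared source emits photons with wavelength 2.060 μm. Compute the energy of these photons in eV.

Use h = 6.62607015·10^-34 J·s, c = 2.99792458·10^8 m/s, 1 eV = 1.602176634·10^-19 J.
First convert: λ = 2.060 μm = 2.060·10^-6 m.
Since E = hc/λ for a photon, E = 9.643·10^-20 J.
Converting to eV: E = 0.6019 eV ≈ 0.602 eV.

0.602 eV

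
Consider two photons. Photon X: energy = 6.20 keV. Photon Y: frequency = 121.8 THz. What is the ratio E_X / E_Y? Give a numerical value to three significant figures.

E_X = 9.933 × 10^-16 J (from energy = 6.20 keV, via E given directly).
E_Y = 8.071 × 10^-20 J (from frequency = 121.8 THz, via E = hf).
Ratio = 9.933 × 10^-16 / 8.071 × 10^-20 = 1.23 × 10^4.

1.23 × 10^4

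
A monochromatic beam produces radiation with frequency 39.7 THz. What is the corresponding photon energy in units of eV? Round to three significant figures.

0.164 eV

Use h = 6.62607015 × 10^-34 J·s, 1 eV = 1.602176634 × 10^-19 J.
Convert to SI: f = 39.7 THz = 3.97 × 10^13 Hz.
For a photon E = hf, so E = 2.631 × 10^-20 J.
Converting to eV: E = 0.1642 eV ≈ 0.164 eV.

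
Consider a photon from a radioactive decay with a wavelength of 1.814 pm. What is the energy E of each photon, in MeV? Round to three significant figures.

In SI units: λ = 1.814 pm = 1.814·10^-12 m.
For a photon E = hc/λ, so E = 1.095·10^-13 J.
Converting to MeV: E = 0.6835 MeV ≈ 0.683 MeV.

0.683 MeV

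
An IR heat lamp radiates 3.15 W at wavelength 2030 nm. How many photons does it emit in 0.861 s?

2.77e19 photons

Total energy: E_total = P·t = 3.15 × 0.861 = 2.712 J.
Per-photon energy: E = 9.785e-20 J.
N = E_total / E_photon = 2.77e19.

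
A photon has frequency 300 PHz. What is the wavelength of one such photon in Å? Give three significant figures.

9.99 Å

First convert: f = 300 PHz = 3.0 × 10^17 Hz.
Since λ = c/f for a photon, λ = 9.993 × 10^-10 m.
Converting to Å: λ = 9.993 Å ≈ 9.99 Å.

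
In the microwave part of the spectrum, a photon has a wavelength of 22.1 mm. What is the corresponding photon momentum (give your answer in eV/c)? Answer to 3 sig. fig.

First convert: λ = 22.1 mm = 0.0221 m.
Since p = h/λ for a photon, p = 2.998e-32 kg·m/s.
Converting to eV/c: p = 5.610e-5 eV/c ≈ 5.61e-5 eV/c.

5.61e-5 eV/c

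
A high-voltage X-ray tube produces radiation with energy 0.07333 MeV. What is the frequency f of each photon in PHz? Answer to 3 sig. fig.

Use h = 6.62607015 × 10^-34 J·s, 1 eV = 1.602176634 × 10^-19 J.
In SI units: E = 0.07333 MeV = 1.1749 × 10^-14 J.
Apply f = E/h: f = 1.773 × 10^19 Hz.
Converting to PHz: f = 17730 PHz ≈ 1.77 × 10^4 PHz.

1.77 × 10^4 PHz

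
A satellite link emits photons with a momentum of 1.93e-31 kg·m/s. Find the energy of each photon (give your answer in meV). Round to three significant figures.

0.361 meV

Since E = pc for a photon, E = 5.786e-23 J.
Converting to meV: E = 0.3611 meV ≈ 0.361 meV.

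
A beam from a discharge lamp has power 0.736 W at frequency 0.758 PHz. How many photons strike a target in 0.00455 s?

Total energy: E_total = P·t = 0.736 × 0.00455 = 0.003349 J.
Per-photon energy: E = 5.023 × 10^-19 J.
N = E_total / E_photon = 6.67 × 10^15.

6.67 × 10^15 photons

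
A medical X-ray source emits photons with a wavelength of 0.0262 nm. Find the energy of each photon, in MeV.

(h = 6.62607015e-34 J·s, c = 2.99792458e8 m/s, 1 eV = 1.602176634e-19 J.)
First convert: λ = 0.0262 nm = 2.62e-11 m.
For a photon E = hc/λ, so E = 7.582e-15 J.
Converting to MeV: E = 0.04732 MeV ≈ 0.0473 MeV.

0.0473 MeV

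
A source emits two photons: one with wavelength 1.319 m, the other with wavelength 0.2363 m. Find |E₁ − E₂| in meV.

4.31e-3 meV

Using E = hc/λ: E₁ = 1.5060e-25 J, E₂ = 8.4065e-25 J.
|ΔE| = |1.5060e-25 − 8.4065e-25| = 6.90e-25 J = 4.31e-3 meV.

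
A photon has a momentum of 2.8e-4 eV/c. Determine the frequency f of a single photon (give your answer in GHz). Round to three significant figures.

Convert to SI: p = 2.8e-4 eV/c = 1.4964e-31 kg·m/s.
Since f = pc/h for a photon, f = 6.770e10 Hz.
Converting to GHz: f = 67.70 GHz ≈ 67.7 GHz.

67.7 GHz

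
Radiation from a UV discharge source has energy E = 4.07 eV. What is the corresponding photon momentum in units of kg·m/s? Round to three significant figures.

2.18e-27 kg·m/s

(c = 2.99792458e8 m/s, 1 eV = 1.602176634e-19 J.)
Convert to SI: E = 4.07 eV = 6.5209e-19 J.
For a photon p = E/c, so p = 2.175e-27 kg·m/s.
So p ≈ 2.18e-27 kg·m/s.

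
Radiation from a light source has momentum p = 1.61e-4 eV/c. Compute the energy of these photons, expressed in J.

Use c = 2.99792458e8 m/s, 1 eV = 1.602176634e-19 J.
First convert: p = 1.61e-4 eV/c = 8.6043e-32 kg·m/s.
For a photon E = pc, so E = 2.580e-23 J.
So E ≈ 2.58e-23 J.

2.58e-23 J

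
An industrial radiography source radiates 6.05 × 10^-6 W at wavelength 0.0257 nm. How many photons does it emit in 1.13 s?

8.84 × 10^8 photons

Total energy: E_total = P·t = 6.05 × 10^-6 × 1.13 = 6.836 × 10^-6 J.
Per-photon energy: E = 7.729 × 10^-15 J.
N = E_total / E_photon = 8.84 × 10^8.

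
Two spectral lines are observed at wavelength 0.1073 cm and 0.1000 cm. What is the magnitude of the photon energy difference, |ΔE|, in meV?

0.0844 meV

Using E = hc/λ: E₁ = 1.8513 × 10^-22 J, E₂ = 1.9864 × 10^-22 J.
|ΔE| = |1.8513 × 10^-22 − 1.9864 × 10^-22| = 1.35 × 10^-23 J = 0.0844 meV.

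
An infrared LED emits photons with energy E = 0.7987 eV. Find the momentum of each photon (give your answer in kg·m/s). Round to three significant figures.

4.27·10^-28 kg·m/s

In SI units: E = 0.7987 eV = 1.2797·10^-19 J.
Since p = E/c for a photon, p = 4.268·10^-28 kg·m/s.
So p ≈ 4.27·10^-28 kg·m/s.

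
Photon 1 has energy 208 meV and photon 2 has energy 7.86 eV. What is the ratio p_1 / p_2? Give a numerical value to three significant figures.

p_1 = 1.112e-28 kg·m/s (from energy = 208 meV, via p = E/c).
p_2 = 4.201e-27 kg·m/s (from energy = 7.86 eV, via p = E/c).
Ratio = 1.112e-28 / 4.201e-27 = 0.0265.

0.0265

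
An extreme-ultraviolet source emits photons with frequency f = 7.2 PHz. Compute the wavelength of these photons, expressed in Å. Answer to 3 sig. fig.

Take c = 2.99792458·10^8 m/s.
First convert: f = 7.2 PHz = 7.2·10^15 Hz.
For a photon λ = c/f, so λ = 4.164·10^-8 m.
Converting to Å: λ = 416.4 Å ≈ 416 Å.

416 Å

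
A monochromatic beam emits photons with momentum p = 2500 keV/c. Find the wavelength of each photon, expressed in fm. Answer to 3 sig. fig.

Use h = 6.62607015 × 10^-34 J·s, c = 2.99792458 × 10^8 m/s, 1 eV = 1.602176634 × 10^-19 J.
In SI units: p = 2500 keV/c = 1.3361 × 10^-21 kg·m/s.
Apply λ = h/p: λ = 4.959 × 10^-13 m.
Converting to fm: λ = 495.9 fm ≈ 496 fm.

496 fm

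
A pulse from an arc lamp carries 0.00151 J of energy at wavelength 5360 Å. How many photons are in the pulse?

Per-photon energy: E = 3.706·10^-19 J (from wavelength = 5360 Å).
N = E_total / E_photon = 0.00151 J / 3.706·10^-19 J = 4.07·10^15.

4.07·10^15 photons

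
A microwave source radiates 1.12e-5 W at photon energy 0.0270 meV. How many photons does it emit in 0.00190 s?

Total energy: E_total = P·t = 1.12e-5 × 0.00190 = 2.128e-8 J.
Per-photon energy: E = 4.326e-24 J.
N = E_total / E_photon = 4.92e15.

4.92e15 photons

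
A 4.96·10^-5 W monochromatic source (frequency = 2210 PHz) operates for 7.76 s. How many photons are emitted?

Total energy: E_total = P·t = 4.96·10^-5 × 7.76 = 3.849·10^-4 J.
Per-photon energy: E = 1.464·10^-15 J.
N = E_total / E_photon = 2.63·10^11.

2.63·10^11 photons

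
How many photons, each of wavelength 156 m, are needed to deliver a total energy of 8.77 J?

6.89 × 10^27 photons

Per-photon energy: E = 1.273 × 10^-27 J (from wavelength = 156 m).
N = E_total / E_photon = 8.77 J / 1.273 × 10^-27 J = 6.89 × 10^27.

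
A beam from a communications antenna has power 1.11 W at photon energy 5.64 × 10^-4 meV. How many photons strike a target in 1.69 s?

2.08 × 10^25 photons

Total energy: E_total = P·t = 1.11 × 1.69 = 1.876 J.
Per-photon energy: E = 9.036 × 10^-26 J.
N = E_total / E_photon = 2.08 × 10^25.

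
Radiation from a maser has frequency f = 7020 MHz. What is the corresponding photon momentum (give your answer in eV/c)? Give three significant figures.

(h = 6.62607015e-34 J·s, c = 2.99792458e8 m/s, 1 eV = 1.602176634e-19 J.)
In SI units: f = 7020 MHz = 7.02e9 Hz.
Apply p = hf/c: p = 1.552e-32 kg·m/s.
Converting to eV/c: p = 2.903e-5 eV/c ≈ 2.90e-5 eV/c.

2.90e-5 eV/c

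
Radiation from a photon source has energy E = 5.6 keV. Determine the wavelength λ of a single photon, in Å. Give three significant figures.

2.21 Å

Use h = 6.62607015 × 10^-34 J·s, c = 2.99792458 × 10^8 m/s, 1 eV = 1.602176634 × 10^-19 J.
Convert to SI: E = 5.6 keV = 8.9722 × 10^-16 J.
Apply λ = hc/E: λ = 2.214 × 10^-10 m.
Converting to Å: λ = 2.214 Å ≈ 2.21 Å.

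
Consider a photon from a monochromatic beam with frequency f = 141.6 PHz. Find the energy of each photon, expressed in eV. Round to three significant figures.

586 eV

First convert: f = 141.6 PHz = 1.416e17 Hz.
Apply E = hf: E = 9.383e-17 J.
Converting to eV: E = 585.6 eV ≈ 586 eV.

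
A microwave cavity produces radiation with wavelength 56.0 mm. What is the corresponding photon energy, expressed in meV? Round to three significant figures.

0.0221 meV

Convert to SI: λ = 56.0 mm = 0.0560 m.
Since E = hc/λ for a photon, E = 3.547 × 10^-24 J.
Converting to meV: E = 0.02214 meV ≈ 0.0221 meV.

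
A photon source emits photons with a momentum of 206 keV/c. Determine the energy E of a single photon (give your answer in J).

3.30 × 10^-14 J

Take c = 2.99792458 × 10^8 m/s, 1 eV = 1.602176634 × 10^-19 J.
Convert to SI: p = 206 keV/c = 1.1009 × 10^-22 kg·m/s.
Since E = pc for a photon, E = 3.300 × 10^-14 J.
So E ≈ 3.30 × 10^-14 J.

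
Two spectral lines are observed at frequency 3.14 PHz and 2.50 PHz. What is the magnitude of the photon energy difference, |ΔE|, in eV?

2.65 eV

Using E = hf: E₁ = 2.081e-18 J, E₂ = 1.657e-18 J.
|ΔE| = |2.081e-18 − 1.657e-18| = 4.24e-19 J = 2.65 eV.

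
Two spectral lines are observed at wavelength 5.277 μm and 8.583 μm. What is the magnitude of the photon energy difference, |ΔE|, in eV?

Using E = hc/λ: E₁ = 3.7643·10^-20 J, E₂ = 2.3144·10^-20 J.
|ΔE| = |3.7643·10^-20 − 2.3144·10^-20| = 1.45·10^-20 J = 0.0905 eV.

0.0905 eV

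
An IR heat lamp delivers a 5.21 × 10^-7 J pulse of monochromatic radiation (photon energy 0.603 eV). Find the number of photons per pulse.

Per-photon energy: E = 9.661 × 10^-20 J (from energy = 0.603 eV).
N = E_total / E_photon = 5.21 × 10^-7 J / 9.661 × 10^-20 J = 5.39 × 10^12.

5.39 × 10^12 photons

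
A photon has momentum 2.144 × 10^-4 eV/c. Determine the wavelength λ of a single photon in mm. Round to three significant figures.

(h = 6.62607015 × 10^-34 J·s, c = 2.99792458 × 10^8 m/s, 1 eV = 1.602176634 × 10^-19 J.)
Convert to SI: p = 2.144 × 10^-4 eV/c = 1.1458 × 10^-31 kg·m/s.
Apply λ = h/p: λ = 0.005783 m.
Converting to mm: λ = 5.783 mm ≈ 5.78 mm.

5.78 mm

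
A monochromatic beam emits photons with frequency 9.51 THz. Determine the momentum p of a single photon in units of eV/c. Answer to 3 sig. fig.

Take h = 6.62607015e-34 J·s, c = 2.99792458e8 m/s, 1 eV = 1.602176634e-19 J.
First convert: f = 9.51 THz = 9.51e12 Hz.
For a photon p = hf/c, so p = 2.102e-29 kg·m/s.
Converting to eV/c: p = 0.03933 eV/c ≈ 0.0393 eV/c.

0.0393 eV/c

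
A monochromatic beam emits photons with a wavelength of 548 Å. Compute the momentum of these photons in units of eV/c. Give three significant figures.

(h = 6.62607015e-34 J·s, c = 2.99792458e8 m/s, 1 eV = 1.602176634e-19 J.)
First convert: λ = 548 Å = 5.48e-8 m.
Apply p = h/λ: p = 1.209e-26 kg·m/s.
Converting to eV/c: p = 22.62 eV/c ≈ 22.6 eV/c.

22.6 eV/c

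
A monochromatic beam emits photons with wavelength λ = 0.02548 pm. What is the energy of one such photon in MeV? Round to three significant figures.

Use h = 6.62607015e-34 J·s, c = 2.99792458e8 m/s, 1 eV = 1.602176634e-19 J.
Convert to SI: λ = 0.02548 pm = 2.548e-14 m.
For a photon E = hc/λ, so E = 7.796e-12 J.
Converting to MeV: E = 48.66 MeV ≈ 48.7 MeV.

48.7 MeV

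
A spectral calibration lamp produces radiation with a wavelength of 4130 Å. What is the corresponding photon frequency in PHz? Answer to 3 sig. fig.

0.726 PHz

Convert to SI: λ = 4130 Å = 4.13e-7 m.
For a photon f = c/λ, so f = 7.259e14 Hz.
Converting to PHz: f = 0.7259 PHz ≈ 0.726 PHz.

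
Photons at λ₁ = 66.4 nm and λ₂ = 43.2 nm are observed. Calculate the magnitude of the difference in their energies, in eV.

Using E = hc/λ: E₁ = 2.992 × 10^-18 J, E₂ = 4.598 × 10^-18 J.
|ΔE| = |2.992 × 10^-18 − 4.598 × 10^-18| = 1.61 × 10^-18 J = 10.0 eV.

10.0 eV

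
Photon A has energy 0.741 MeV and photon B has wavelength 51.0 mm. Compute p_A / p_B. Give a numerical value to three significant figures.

p_A = 3.960 × 10^-22 kg·m/s (from energy = 0.741 MeV, via p = E/c).
p_B = 1.299 × 10^-32 kg·m/s (from wavelength = 51.0 mm, via p = h/λ).
Ratio = 3.960 × 10^-22 / 1.299 × 10^-32 = 3.05 × 10^10.

3.05 × 10^10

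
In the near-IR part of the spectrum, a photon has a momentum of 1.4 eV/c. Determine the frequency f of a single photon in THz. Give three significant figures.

339 THz

In SI units: p = 1.4 eV/c = 7.4820·10^-28 kg·m/s.
The photon relation is f = pc/h, giving f = 3.385·10^14 Hz.
Converting to THz: f = 338.5 THz ≈ 339 THz.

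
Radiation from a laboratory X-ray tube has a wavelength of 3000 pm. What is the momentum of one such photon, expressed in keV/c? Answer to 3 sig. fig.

0.413 keV/c

Take h = 6.62607015 × 10^-34 J·s, c = 2.99792458 × 10^8 m/s, 1 eV = 1.602176634 × 10^-19 J.
First convert: λ = 3000 pm = 3.00 × 10^-9 m.
Apply p = h/λ: p = 2.209 × 10^-25 kg·m/s.
Converting to keV/c: p = 0.4133 keV/c ≈ 0.413 keV/c.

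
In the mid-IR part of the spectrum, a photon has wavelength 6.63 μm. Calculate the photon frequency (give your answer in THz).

(c = 2.99792458 × 10^8 m/s.)
Convert to SI: λ = 6.63 μm = 6.63 × 10^-6 m.
Apply f = c/λ: f = 4.522 × 10^13 Hz.
Converting to THz: f = 45.22 THz ≈ 45.2 THz.

45.2 THz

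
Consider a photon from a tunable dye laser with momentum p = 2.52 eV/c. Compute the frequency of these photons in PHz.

Take h = 6.62607015 × 10^-34 J·s, c = 2.99792458 × 10^8 m/s, 1 eV = 1.602176634 × 10^-19 J.
First convert: p = 2.52 eV/c = 1.3468 × 10^-27 kg·m/s.
For a photon f = pc/h, so f = 6.093 × 10^14 Hz.
Converting to PHz: f = 0.6093 PHz ≈ 0.609 PHz.

0.609 PHz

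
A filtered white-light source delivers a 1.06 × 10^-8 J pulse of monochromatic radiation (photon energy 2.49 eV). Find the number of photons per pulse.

Per-photon energy: E = 3.989 × 10^-19 J (from energy = 2.49 eV).
N = E_total / E_photon = 1.06 × 10^-8 J / 3.989 × 10^-19 J = 2.66 × 10^10.

2.66 × 10^10 photons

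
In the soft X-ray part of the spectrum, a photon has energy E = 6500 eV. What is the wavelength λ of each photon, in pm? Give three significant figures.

Take h = 6.62607015 × 10^-34 J·s, c = 2.99792458 × 10^8 m/s, 1 eV = 1.602176634 × 10^-19 J.
First convert: E = 6500 eV = 1.0414 × 10^-15 J.
Apply λ = hc/E: λ = 1.907 × 10^-10 m.
Converting to pm: λ = 190.7 pm ≈ 191 pm.

191 pm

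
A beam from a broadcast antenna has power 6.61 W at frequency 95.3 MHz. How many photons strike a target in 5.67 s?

5.94 × 10^26 photons

Total energy: E_total = P·t = 6.61 × 5.67 = 37.48 J.
Per-photon energy: E = 6.315 × 10^-26 J.
N = E_total / E_photon = 5.94 × 10^26.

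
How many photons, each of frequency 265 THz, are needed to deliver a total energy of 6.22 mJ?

Per-photon energy: E = 1.756e-19 J (from frequency = 265 THz).
N = E_total / E_photon = 0.00622 J / 1.756e-19 J = 3.54e16.

3.54e16 photons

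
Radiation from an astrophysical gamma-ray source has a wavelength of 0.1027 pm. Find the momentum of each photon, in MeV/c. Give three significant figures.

(h = 6.62607015e-34 J·s, c = 2.99792458e8 m/s, 1 eV = 1.602176634e-19 J.)
In SI units: λ = 0.1027 pm = 1.027e-13 m.
Apply p = h/λ: p = 6.452e-21 kg·m/s.
Converting to MeV/c: p = 12.07 MeV/c ≈ 12.1 MeV/c.

12.1 MeV/c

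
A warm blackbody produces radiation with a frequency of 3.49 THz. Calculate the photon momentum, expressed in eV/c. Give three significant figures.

0.0144 eV/c

Use h = 6.62607015e-34 J·s, c = 2.99792458e8 m/s, 1 eV = 1.602176634e-19 J.
Convert to SI: f = 3.49 THz = 3.49e12 Hz.
For a photon p = hf/c, so p = 7.714e-30 kg·m/s.
Converting to eV/c: p = 0.01443 eV/c ≈ 0.0144 eV/c.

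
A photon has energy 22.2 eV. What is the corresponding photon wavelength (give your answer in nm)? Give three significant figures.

55.8 nm

Use h = 6.62607015e-34 J·s, c = 2.99792458e8 m/s, 1 eV = 1.602176634e-19 J.
In SI units: E = 22.2 eV = 3.5568e-18 J.
Apply λ = hc/E: λ = 5.585e-8 m.
Converting to nm: λ = 55.85 nm ≈ 55.8 nm.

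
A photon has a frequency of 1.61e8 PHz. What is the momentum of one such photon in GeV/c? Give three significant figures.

0.666 GeV/c

(h = 6.62607015e-34 J·s, c = 2.99792458e8 m/s, 1 eV = 1.602176634e-19 J.)
In SI units: f = 1.61e8 PHz = 1.61e23 Hz.
Since p = hf/c for a photon, p = 3.558e-19 kg·m/s.
Converting to GeV/c: p = 0.6658 GeV/c ≈ 0.666 GeV/c.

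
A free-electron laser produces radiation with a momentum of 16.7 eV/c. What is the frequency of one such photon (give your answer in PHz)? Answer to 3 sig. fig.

4.04 PHz

First convert: p = 16.7 eV/c = 8.9250e-27 kg·m/s.
Since f = pc/h for a photon, f = 4.038e15 Hz.
Converting to PHz: f = 4.038 PHz ≈ 4.04 PHz.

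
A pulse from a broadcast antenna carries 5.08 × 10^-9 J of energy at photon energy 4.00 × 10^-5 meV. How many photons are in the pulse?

Per-photon energy: E = 6.409 × 10^-27 J (from energy = 4.00 × 10^-5 meV).
N = E_total / E_photon = 5.08 × 10^-9 J / 6.409 × 10^-27 J = 7.93 × 10^17.

7.93 × 10^17 photons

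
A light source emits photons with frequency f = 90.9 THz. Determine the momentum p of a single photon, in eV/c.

0.376 eV/c

(h = 6.62607015e-34 J·s, c = 2.99792458e8 m/s, 1 eV = 1.602176634e-19 J.)
In SI units: f = 90.9 THz = 9.09e13 Hz.
The photon relation is p = hf/c, giving p = 2.009e-28 kg·m/s.
Converting to eV/c: p = 0.3759 eV/c ≈ 0.376 eV/c.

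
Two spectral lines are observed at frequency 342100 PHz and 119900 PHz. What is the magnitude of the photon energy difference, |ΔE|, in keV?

919 keV

Using E = hf: E₁ = 2.2668·10^-13 J, E₂ = 7.9447·10^-14 J.
|ΔE| = |2.2668·10^-13 − 7.9447·10^-14| = 1.47·10^-13 J = 919 keV.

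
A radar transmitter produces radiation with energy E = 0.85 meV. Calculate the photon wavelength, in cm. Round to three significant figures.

0.146 cm

Take h = 6.62607015e-34 J·s, c = 2.99792458e8 m/s, 1 eV = 1.602176634e-19 J.
Convert to SI: E = 0.85 meV = 1.3619e-22 J.
For a photon λ = hc/E, so λ = 0.001459 m.
Converting to cm: λ = 0.1459 cm ≈ 0.146 cm.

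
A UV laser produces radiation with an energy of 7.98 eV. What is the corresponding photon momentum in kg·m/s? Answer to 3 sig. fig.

(c = 2.99792458·10^8 m/s, 1 eV = 1.602176634·10^-19 J.)
In SI units: E = 7.98 eV = 1.2785·10^-18 J.
The photon relation is p = E/c, giving p = 4.265·10^-27 kg·m/s.
So p ≈ 4.26·10^-27 kg·m/s.

4.26·10^-27 kg·m/s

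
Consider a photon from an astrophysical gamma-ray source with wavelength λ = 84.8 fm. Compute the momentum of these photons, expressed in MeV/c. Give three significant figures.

(h = 6.62607015 × 10^-34 J·s, c = 2.99792458 × 10^8 m/s, 1 eV = 1.602176634 × 10^-19 J.)
First convert: λ = 84.8 fm = 8.48 × 10^-14 m.
Apply p = h/λ: p = 7.814 × 10^-21 kg·m/s.
Converting to MeV/c: p = 14.62 MeV/c ≈ 14.6 MeV/c.

14.6 MeV/c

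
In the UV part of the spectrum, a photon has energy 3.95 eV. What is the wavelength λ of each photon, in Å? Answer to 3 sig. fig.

Use h = 6.62607015e-34 J·s, c = 2.99792458e8 m/s, 1 eV = 1.602176634e-19 J.
First convert: E = 3.95 eV = 6.3286e-19 J.
Apply λ = hc/E: λ = 3.139e-7 m.
Converting to Å: λ = 3139 Å ≈ 3140 Å.

3140 Å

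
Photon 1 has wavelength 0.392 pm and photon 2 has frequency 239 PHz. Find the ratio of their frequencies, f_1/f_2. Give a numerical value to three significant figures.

f_1 = 7.648e20 Hz (from wavelength = 0.392 pm, via f = c/λ).
f_2 = 2.390e17 Hz (from frequency = 239 PHz, via f given directly).
Ratio = 7.648e20 / 2.390e17 = 3200.

3200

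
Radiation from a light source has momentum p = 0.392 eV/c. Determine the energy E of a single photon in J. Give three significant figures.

6.28e-20 J

Use c = 2.99792458e8 m/s, 1 eV = 1.602176634e-19 J.
Convert to SI: p = 0.392 eV/c = 2.0950e-28 kg·m/s.
Apply E = pc: E = 6.281e-20 J.
So E ≈ 6.28e-20 J.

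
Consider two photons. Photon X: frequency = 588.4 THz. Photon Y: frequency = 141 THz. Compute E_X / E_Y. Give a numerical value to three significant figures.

4.17

E_X = 3.899 × 10^-19 J (from frequency = 588.4 THz, via E = hf).
E_Y = 9.343 × 10^-20 J (from frequency = 141 THz, via E = hf).
Ratio = 3.899 × 10^-19 / 9.343 × 10^-20 = 4.17.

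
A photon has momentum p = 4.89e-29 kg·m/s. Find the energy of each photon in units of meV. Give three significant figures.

(c = 2.99792458e8 m/s, 1 eV = 1.602176634e-19 J.)
For a photon E = pc, so E = 1.466e-20 J.
Converting to meV: E = 91.50 meV ≈ 91.5 meV.

91.5 meV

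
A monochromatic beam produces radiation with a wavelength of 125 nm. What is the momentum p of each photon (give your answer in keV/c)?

(h = 6.62607015 × 10^-34 J·s, c = 2.99792458 × 10^8 m/s, 1 eV = 1.602176634 × 10^-19 J.)
First convert: λ = 125 nm = 1.25 × 10^-7 m.
Since p = h/λ for a photon, p = 5.301 × 10^-27 kg·m/s.
Converting to keV/c: p = 0.009919 keV/c ≈ 9.92 × 10^-3 keV/c.

9.92 × 10^-3 keV/c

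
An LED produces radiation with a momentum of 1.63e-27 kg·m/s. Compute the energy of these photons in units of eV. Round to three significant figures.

3.05 eV

For a photon E = pc, so E = 4.887e-19 J.
Converting to eV: E = 3.050 eV ≈ 3.05 eV.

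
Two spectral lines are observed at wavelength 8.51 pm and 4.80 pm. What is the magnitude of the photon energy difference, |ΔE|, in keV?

Using E = hc/λ: E₁ = 2.334 × 10^-14 J, E₂ = 4.138 × 10^-14 J.
|ΔE| = |2.334 × 10^-14 − 4.138 × 10^-14| = 1.80 × 10^-14 J = 113 keV.

113 keV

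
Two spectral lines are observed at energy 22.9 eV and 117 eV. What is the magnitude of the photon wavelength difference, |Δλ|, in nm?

Using λ = hc/E: λ₁ = 5.414 × 10^-8 m, λ₂ = 1.060 × 10^-8 m.
|Δλ| = |5.414 × 10^-8 − 1.060 × 10^-8| = 4.35 × 10^-8 m = 43.5 nm.

43.5 nm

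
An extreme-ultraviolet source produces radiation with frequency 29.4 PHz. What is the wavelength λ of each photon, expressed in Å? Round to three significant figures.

First convert: f = 29.4 PHz = 2.94 × 10^16 Hz.
The photon relation is λ = c/f, giving λ = 1.020 × 10^-8 m.
Converting to Å: λ = 102.0 Å ≈ 102 Å.

102 Å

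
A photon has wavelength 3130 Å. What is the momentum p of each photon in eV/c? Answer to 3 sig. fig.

3.96 eV/c

(h = 6.62607015 × 10^-34 J·s, c = 2.99792458 × 10^8 m/s, 1 eV = 1.602176634 × 10^-19 J.)
In SI units: λ = 3130 Å = 3.13 × 10^-7 m.
The photon relation is p = h/λ, giving p = 2.117 × 10^-27 kg·m/s.
Converting to eV/c: p = 3.961 eV/c ≈ 3.96 eV/c.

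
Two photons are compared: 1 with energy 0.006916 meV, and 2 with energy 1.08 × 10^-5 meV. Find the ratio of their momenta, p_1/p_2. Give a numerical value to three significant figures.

640

p_1 = 3.696 × 10^-33 kg·m/s (from energy = 0.006916 meV, via p = E/c).
p_2 = 5.772 × 10^-36 kg·m/s (from energy = 1.08 × 10^-5 meV, via p = E/c).
Ratio = 3.696 × 10^-33 / 5.772 × 10^-36 = 640.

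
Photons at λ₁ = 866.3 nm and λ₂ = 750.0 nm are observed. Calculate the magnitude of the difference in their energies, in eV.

0.222 eV

Using E = hc/λ: E₁ = 2.2930·10^-19 J, E₂ = 2.6486·10^-19 J.
|ΔE| = |2.2930·10^-19 − 2.6486·10^-19| = 3.56·10^-20 J = 0.222 eV.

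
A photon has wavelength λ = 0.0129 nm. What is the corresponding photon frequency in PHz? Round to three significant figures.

Take c = 2.99792458·10^8 m/s.
First convert: λ = 0.0129 nm = 1.29·10^-11 m.
For a photon f = c/λ, so f = 2.324·10^19 Hz.
Converting to PHz: f = 23240 PHz ≈ 2.32·10^4 PHz.

2.32·10^4 PHz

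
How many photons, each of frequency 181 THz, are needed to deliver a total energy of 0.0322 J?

Per-photon energy: E = 1.199 × 10^-19 J (from frequency = 181 THz).
N = E_total / E_photon = 0.0322 J / 1.199 × 10^-19 J = 2.68 × 10^17.

2.68 × 10^17 photons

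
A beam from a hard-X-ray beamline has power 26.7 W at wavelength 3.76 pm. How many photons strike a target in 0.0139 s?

7.02e12 photons

Total energy: E_total = P·t = 26.7 × 0.0139 = 0.3711 J.
Per-photon energy: E = 5.283e-14 J.
N = E_total / E_photon = 7.02e12.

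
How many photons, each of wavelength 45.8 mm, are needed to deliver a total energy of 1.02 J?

2.35·10^23 photons

Per-photon energy: E = 4.337·10^-24 J (from wavelength = 45.8 mm).
N = E_total / E_photon = 1.02 J / 4.337·10^-24 J = 2.35·10^23.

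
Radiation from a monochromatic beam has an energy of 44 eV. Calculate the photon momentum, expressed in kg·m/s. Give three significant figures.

Take c = 2.99792458e8 m/s, 1 eV = 1.602176634e-19 J.
First convert: E = 44 eV = 7.0496e-18 J.
Since p = E/c for a photon, p = 2.351e-26 kg·m/s.
So p ≈ 2.35e-26 kg·m/s.

2.35e-26 kg·m/s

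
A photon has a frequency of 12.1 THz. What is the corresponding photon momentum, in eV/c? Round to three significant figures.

In SI units: f = 12.1 THz = 1.21·10^13 Hz.
For a photon p = hf/c, so p = 2.674·10^-29 kg·m/s.
Converting to eV/c: p = 0.05004 eV/c ≈ 0.0500 eV/c.

0.0500 eV/c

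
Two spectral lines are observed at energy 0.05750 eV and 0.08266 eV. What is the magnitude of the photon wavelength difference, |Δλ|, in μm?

6.56 μm

Using λ = hc/E: λ₁ = 2.1562e-5 m, λ₂ = 1.4999e-5 m.
|Δλ| = |2.1562e-5 − 1.4999e-5| = 6.56e-6 m = 6.56 μm.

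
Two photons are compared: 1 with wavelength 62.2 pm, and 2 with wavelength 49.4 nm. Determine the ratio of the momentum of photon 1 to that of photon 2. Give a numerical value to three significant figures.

p_1 = 1.065 × 10^-23 kg·m/s (from wavelength = 62.2 pm, via p = h/λ).
p_2 = 1.341 × 10^-26 kg·m/s (from wavelength = 49.4 nm, via p = h/λ).
Ratio = 1.065 × 10^-23 / 1.341 × 10^-26 = 794.

794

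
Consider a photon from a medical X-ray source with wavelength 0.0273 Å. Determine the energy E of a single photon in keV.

In SI units: λ = 0.0273 Å = 2.73e-12 m.
Since E = hc/λ for a photon, E = 7.276e-14 J.
Converting to keV: E = 454.2 keV ≈ 454 keV.

454 keV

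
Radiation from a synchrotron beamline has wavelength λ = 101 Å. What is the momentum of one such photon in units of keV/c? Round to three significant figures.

0.123 keV/c

Use h = 6.62607015e-34 J·s, c = 2.99792458e8 m/s, 1 eV = 1.602176634e-19 J.
Convert to SI: λ = 101 Å = 1.01e-8 m.
Apply p = h/λ: p = 6.560e-26 kg·m/s.
Converting to keV/c: p = 0.1228 keV/c ≈ 0.123 keV/c.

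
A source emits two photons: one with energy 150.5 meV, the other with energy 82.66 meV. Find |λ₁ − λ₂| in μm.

Using λ = hc/E: λ₁ = 8.2382e-6 m, λ₂ = 1.4999e-5 m.
|Δλ| = |8.2382e-6 − 1.4999e-5| = 6.76e-6 m = 6.76 μm.

6.76 μm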